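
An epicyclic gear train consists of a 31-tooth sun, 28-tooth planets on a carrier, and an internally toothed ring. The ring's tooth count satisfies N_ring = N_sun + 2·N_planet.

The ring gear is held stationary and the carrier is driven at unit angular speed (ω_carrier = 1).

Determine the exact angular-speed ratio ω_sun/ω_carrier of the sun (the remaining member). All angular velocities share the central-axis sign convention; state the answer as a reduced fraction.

118/31

N_ring = 31 + 2·28 = 87
31(ω_s−ω_c) = −87(ω_r−ω_c),  ω_r=0, ω_c=1
ω_s = 1 − (87/31)(0−1) = 118/31
ω_s/ω_c = 118/31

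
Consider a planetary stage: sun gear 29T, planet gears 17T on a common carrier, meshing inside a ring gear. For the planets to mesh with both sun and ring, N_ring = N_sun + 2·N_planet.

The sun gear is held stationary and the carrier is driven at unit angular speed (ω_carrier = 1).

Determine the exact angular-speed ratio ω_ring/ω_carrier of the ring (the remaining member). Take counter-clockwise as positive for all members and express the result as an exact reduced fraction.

92/63

N_ring = 29 + 2·17 = 63
29(ω_s−ω_c) = −63(ω_r−ω_c),  ω_s=0, ω_c=1
ω_r = 1 − (29/63)(0−1) = 92/63
ω_r/ω_c = 92/63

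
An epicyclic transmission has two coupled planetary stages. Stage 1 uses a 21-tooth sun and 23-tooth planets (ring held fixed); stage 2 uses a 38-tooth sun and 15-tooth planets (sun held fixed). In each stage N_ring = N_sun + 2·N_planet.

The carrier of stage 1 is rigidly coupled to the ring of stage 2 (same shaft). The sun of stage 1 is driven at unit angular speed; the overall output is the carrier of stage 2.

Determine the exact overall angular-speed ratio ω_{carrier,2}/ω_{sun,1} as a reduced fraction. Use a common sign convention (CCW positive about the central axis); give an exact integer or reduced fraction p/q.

Stage 1: N_ring = 21 + 2·23 = 67
Stage 1: 21(ω_s−ω_c) = −67(ω_r−ω_c),  ω_r=0, ω_s=1
Stage 1: 21(1−ω_c) = −67(0−ω_c)  ⇒  88ω_c = 21  ⇒  ω_c = 21/88
  ⇒ ω_c¹/ω_s¹ = 21/88
Stage 2: N_ring = 38 + 2·15 = 68
Stage 2: 38(ω_s−ω_c) = −68(ω_r−ω_c),  ω_s=0, ω_r=1
Stage 2: 38(0−ω_c) = −68(1−ω_c)  ⇒  106ω_c = 68  ⇒  ω_c = 34/53
  ⇒ ω_c²/ω_r² = 34/53
Coupling ω_r² = ω_c¹ ⇒ overall = 21/88 × 34/53 = 357/2332

357/2332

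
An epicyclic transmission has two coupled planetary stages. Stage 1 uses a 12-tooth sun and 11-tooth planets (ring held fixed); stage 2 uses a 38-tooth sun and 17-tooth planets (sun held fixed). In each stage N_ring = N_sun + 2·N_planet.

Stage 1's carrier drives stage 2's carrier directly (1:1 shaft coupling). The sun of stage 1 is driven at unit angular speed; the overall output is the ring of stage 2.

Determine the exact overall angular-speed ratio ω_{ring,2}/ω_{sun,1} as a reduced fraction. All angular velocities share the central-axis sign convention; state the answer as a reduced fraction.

Stage 1: N_ring = 12 + 2·11 = 34
Stage 1: 12(ω_s−ω_c) = −34(ω_r−ω_c),  ω_r=0, ω_s=1
Stage 1: 12(1−ω_c) = −34(0−ω_c)  ⇒  46ω_c = 12  ⇒  ω_c = 6/23
  ⇒ ω_c¹/ω_s¹ = 6/23
Stage 2: N_ring = 38 + 2·17 = 72
Stage 2: 38(ω_s−ω_c) = −72(ω_r−ω_c),  ω_s=0, ω_c=1
Stage 2: ω_r = 1 − (38/72)(0−1) = 55/36
  ⇒ ω_r²/ω_c² = 55/36
Coupling ω_c² = ω_c¹ ⇒ overall = 6/23 × 55/36 = 55/138

55/138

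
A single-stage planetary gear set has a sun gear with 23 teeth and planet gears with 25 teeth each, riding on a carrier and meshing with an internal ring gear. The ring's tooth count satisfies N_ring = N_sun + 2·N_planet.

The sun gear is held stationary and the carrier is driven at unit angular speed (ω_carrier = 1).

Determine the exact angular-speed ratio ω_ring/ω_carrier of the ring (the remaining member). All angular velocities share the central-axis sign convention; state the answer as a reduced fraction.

N_ring = 23 + 2·25 = 73
23(ω_s−ω_c) = −73(ω_r−ω_c),  ω_s=0, ω_c=1
ω_r = 1 − (23/73)(0−1) = 96/73
ω_r/ω_c = 96/73

96/73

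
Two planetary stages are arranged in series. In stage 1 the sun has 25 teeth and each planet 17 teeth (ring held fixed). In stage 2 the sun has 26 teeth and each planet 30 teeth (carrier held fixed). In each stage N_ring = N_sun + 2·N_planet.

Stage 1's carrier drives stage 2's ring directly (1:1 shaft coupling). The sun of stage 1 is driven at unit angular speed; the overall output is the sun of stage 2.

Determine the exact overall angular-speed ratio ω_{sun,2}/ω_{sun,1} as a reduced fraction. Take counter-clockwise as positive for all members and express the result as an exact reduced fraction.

-1075/1092

Stage 1: N_ring = 25 + 2·17 = 59
Stage 1: 25(ω_s−ω_c) = −59(ω_r−ω_c),  ω_r=0, ω_s=1
Stage 1: 25(1−ω_c) = −59(0−ω_c)  ⇒  84ω_c = 25  ⇒  ω_c = 25/84
  ⇒ ω_c¹/ω_s¹ = 25/84
Stage 2: N_ring = 26 + 2·30 = 86
Stage 2: 26(ω_s−ω_c) = −86(ω_r−ω_c),  ω_c=0, ω_r=1
Stage 2: ω_s = 0 − (86/26)(1−0) = -43/13
  ⇒ ω_s²/ω_r² = -43/13
Coupling ω_r² = ω_c¹ ⇒ overall = 25/84 × -43/13 = -1075/1092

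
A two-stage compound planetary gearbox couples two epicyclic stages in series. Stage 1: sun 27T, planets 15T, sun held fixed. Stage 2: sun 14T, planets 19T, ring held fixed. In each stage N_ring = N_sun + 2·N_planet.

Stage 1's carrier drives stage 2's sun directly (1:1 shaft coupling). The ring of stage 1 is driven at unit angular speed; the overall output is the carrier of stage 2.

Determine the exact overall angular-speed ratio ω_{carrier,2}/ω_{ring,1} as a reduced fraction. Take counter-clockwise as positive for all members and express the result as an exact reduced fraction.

19/132

Stage 1: N_ring = 27 + 2·15 = 57
Stage 1: 27(ω_s−ω_c) = −57(ω_r−ω_c),  ω_s=0, ω_r=1
Stage 1: 27(0−ω_c) = −57(1−ω_c)  ⇒  84ω_c = 57  ⇒  ω_c = 19/28
  ⇒ ω_c¹/ω_r¹ = 19/28
Stage 2: N_ring = 14 + 2·19 = 52
Stage 2: 14(ω_s−ω_c) = −52(ω_r−ω_c),  ω_r=0, ω_s=1
Stage 2: 14(1−ω_c) = −52(0−ω_c)  ⇒  66ω_c = 14  ⇒  ω_c = 7/33
  ⇒ ω_c²/ω_s² = 7/33
Coupling ω_s² = ω_c¹ ⇒ overall = 19/28 × 7/33 = 19/132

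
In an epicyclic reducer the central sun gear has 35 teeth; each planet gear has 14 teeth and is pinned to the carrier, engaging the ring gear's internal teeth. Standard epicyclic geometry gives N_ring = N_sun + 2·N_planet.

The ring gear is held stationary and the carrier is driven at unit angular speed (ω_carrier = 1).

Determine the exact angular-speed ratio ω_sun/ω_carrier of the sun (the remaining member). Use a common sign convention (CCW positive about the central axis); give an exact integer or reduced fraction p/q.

N_ring = 35 + 2·14 = 63
35(ω_s−ω_c) = −63(ω_r−ω_c),  ω_r=0, ω_c=1
ω_s = 1 − (63/35)(0−1) = 14/5
ω_s/ω_c = 14/5

14/5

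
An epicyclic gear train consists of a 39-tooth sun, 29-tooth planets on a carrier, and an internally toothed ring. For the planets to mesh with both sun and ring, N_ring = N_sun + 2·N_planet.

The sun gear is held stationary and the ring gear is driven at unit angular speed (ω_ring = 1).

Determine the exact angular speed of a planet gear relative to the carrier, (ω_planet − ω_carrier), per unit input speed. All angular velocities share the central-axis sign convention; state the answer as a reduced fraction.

N_ring = 39 + 2·29 = 97
39(ω_s−ω_c) = −97(ω_r−ω_c),  ω_s=0, ω_r=1
39(0−ω_c) = −97(1−ω_c)  ⇒  136ω_c = 97  ⇒  ω_c = 97/136
sun–planet: 39·(0−97/136) = −29·(ω_p−ω_c)  ⇒  ω_p−ω_c = −(39/29)·(-97/136) = 3783/3944

3783/3944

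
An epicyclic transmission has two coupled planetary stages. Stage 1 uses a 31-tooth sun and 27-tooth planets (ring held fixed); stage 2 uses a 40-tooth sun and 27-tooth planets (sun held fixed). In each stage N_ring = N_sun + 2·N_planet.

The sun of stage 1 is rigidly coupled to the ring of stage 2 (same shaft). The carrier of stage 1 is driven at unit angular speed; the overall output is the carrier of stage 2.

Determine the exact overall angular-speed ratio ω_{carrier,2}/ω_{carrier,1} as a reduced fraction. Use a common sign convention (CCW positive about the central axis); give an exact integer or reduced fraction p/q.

5452/2077

Stage 1: N_ring = 31 + 2·27 = 85
Stage 1: 31(ω_s−ω_c) = −85(ω_r−ω_c),  ω_r=0, ω_c=1
Stage 1: ω_s = 1 − (85/31)(0−1) = 116/31
  ⇒ ω_s¹/ω_c¹ = 116/31
Stage 2: N_ring = 40 + 2·27 = 94
Stage 2: 40(ω_s−ω_c) = −94(ω_r−ω_c),  ω_s=0, ω_r=1
Stage 2: 40(0−ω_c) = −94(1−ω_c)  ⇒  134ω_c = 94  ⇒  ω_c = 47/67
  ⇒ ω_c²/ω_r² = 47/67
Coupling ω_r² = ω_s¹ ⇒ overall = 116/31 × 47/67 = 5452/2077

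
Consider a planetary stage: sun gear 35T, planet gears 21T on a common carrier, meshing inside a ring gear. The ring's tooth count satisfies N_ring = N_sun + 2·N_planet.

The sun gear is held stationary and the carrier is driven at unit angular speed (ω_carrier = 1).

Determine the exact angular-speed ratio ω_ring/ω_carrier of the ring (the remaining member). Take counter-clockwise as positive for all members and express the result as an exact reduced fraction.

N_ring = 35 + 2·21 = 77
35(ω_s−ω_c) = −77(ω_r−ω_c),  ω_s=0, ω_c=1
ω_r = 1 − (35/77)(0−1) = 16/11
ω_r/ω_c = 16/11

16/11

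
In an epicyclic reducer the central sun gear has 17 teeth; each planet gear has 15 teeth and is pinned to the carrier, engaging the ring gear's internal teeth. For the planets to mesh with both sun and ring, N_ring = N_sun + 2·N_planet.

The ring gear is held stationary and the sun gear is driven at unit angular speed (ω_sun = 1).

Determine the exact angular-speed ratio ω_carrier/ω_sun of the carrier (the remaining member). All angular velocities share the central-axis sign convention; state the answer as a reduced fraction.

N_ring = 17 + 2·15 = 47
17(ω_s−ω_c) = −47(ω_r−ω_c),  ω_r=0, ω_s=1
17(1−ω_c) = −47(0−ω_c)  ⇒  64ω_c = 17  ⇒  ω_c = 17/64
ω_c/ω_s = 17/64

17/64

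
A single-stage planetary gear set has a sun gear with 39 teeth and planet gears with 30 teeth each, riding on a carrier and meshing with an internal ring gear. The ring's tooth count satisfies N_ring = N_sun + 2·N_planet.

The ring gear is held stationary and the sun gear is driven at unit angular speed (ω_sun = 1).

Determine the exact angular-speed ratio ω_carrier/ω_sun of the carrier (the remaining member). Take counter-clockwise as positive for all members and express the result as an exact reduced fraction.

N_ring = 39 + 2·30 = 99
39(ω_s−ω_c) = −99(ω_r−ω_c),  ω_r=0, ω_s=1
39(1−ω_c) = −99(0−ω_c)  ⇒  138ω_c = 39  ⇒  ω_c = 13/46
ω_c/ω_s = 13/46

13/46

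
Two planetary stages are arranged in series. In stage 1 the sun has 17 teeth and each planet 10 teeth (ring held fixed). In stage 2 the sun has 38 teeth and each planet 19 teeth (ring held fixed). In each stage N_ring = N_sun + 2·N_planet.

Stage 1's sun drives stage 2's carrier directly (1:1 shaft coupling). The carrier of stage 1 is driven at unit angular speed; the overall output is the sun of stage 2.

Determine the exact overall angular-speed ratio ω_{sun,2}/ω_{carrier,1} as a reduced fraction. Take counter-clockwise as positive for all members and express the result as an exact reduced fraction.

162/17

Stage 1: N_ring = 17 + 2·10 = 37
Stage 1: 17(ω_s−ω_c) = −37(ω_r−ω_c),  ω_r=0, ω_c=1
Stage 1: ω_s = 1 − (37/17)(0−1) = 54/17
  ⇒ ω_s¹/ω_c¹ = 54/17
Stage 2: N_ring = 38 + 2·19 = 76
Stage 2: 38(ω_s−ω_c) = −76(ω_r−ω_c),  ω_r=0, ω_c=1
Stage 2: ω_s = 1 − (76/38)(0−1) = 3
  ⇒ ω_s²/ω_c² = 3
Coupling ω_c² = ω_s¹ ⇒ overall = 54/17 × 3 = 162/17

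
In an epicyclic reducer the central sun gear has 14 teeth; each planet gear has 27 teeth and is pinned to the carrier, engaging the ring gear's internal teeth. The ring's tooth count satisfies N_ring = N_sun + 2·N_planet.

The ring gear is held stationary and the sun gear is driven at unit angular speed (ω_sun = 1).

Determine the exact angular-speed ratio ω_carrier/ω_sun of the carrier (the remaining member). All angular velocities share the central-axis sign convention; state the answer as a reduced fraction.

N_ring = 14 + 2·27 = 68
14(ω_s−ω_c) = −68(ω_r−ω_c),  ω_r=0, ω_s=1
14(1−ω_c) = −68(0−ω_c)  ⇒  82ω_c = 14  ⇒  ω_c = 7/41
ω_c/ω_s = 7/41

7/41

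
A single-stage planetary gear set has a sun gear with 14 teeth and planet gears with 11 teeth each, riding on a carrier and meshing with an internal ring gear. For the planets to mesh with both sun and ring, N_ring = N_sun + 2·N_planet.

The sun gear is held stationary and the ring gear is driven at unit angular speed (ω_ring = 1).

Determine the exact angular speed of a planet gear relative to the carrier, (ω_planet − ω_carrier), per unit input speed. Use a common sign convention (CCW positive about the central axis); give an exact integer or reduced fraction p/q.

252/275

N_ring = 14 + 2·11 = 36
14(ω_s−ω_c) = −36(ω_r−ω_c),  ω_s=0, ω_r=1
14(0−ω_c) = −36(1−ω_c)  ⇒  50ω_c = 36  ⇒  ω_c = 18/25
sun–planet: 14·(0−18/25) = −11·(ω_p−ω_c)  ⇒  ω_p−ω_c = −(14/11)·(-18/25) = 252/275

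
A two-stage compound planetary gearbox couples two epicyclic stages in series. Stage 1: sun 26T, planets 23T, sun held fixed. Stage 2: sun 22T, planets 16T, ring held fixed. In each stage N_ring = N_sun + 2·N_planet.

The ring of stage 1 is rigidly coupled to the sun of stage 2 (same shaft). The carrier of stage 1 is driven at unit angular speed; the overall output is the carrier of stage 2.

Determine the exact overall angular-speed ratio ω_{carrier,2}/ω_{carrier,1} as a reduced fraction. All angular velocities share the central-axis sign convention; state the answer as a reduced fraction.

Stage 1: N_ring = 26 + 2·23 = 72
Stage 1: 26(ω_s−ω_c) = −72(ω_r−ω_c),  ω_s=0, ω_c=1
Stage 1: ω_r = 1 − (26/72)(0−1) = 49/36
  ⇒ ω_r¹/ω_c¹ = 49/36
Stage 2: N_ring = 22 + 2·16 = 54
Stage 2: 22(ω_s−ω_c) = −54(ω_r−ω_c),  ω_r=0, ω_s=1
Stage 2: 22(1−ω_c) = −54(0−ω_c)  ⇒  76ω_c = 22  ⇒  ω_c = 11/38
  ⇒ ω_c²/ω_s² = 11/38
Coupling ω_s² = ω_r¹ ⇒ overall = 49/36 × 11/38 = 539/1368

539/1368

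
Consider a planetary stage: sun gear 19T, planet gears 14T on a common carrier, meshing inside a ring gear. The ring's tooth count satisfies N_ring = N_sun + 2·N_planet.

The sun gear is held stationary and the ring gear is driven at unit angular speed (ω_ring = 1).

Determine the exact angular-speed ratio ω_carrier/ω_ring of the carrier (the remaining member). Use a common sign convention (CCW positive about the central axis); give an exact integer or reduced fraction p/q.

N_ring = 19 + 2·14 = 47
19(ω_s−ω_c) = −47(ω_r−ω_c),  ω_s=0, ω_r=1
19(0−ω_c) = −47(1−ω_c)  ⇒  66ω_c = 47  ⇒  ω_c = 47/66
ω_c/ω_r = 47/66

47/66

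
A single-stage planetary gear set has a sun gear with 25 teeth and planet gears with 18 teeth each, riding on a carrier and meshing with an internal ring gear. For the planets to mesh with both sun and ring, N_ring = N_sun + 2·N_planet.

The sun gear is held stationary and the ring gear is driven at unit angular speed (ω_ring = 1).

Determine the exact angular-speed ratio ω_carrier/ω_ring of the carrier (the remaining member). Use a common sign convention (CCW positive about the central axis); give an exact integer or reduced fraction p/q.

61/86

N_ring = 25 + 2·18 = 61
25(ω_s−ω_c) = −61(ω_r−ω_c),  ω_s=0, ω_r=1
25(0−ω_c) = −61(1−ω_c)  ⇒  86ω_c = 61  ⇒  ω_c = 61/86
ω_c/ω_r = 61/86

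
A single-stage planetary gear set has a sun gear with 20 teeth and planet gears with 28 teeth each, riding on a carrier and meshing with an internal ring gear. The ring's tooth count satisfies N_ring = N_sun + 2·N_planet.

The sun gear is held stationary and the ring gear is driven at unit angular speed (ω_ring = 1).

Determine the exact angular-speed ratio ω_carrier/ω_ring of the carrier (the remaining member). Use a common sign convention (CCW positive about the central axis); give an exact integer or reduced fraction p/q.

19/24

N_ring = 20 + 2·28 = 76
20(ω_s−ω_c) = −76(ω_r−ω_c),  ω_s=0, ω_r=1
20(0−ω_c) = −76(1−ω_c)  ⇒  96ω_c = 76  ⇒  ω_c = 19/24
ω_c/ω_r = 19/24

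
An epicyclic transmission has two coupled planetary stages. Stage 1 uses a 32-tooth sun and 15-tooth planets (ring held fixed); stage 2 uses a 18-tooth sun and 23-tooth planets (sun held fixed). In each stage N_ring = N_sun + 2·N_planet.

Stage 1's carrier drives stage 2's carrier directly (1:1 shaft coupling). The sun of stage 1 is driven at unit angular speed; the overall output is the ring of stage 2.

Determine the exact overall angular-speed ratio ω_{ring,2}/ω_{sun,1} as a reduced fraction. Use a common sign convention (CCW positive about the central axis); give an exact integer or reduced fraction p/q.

Stage 1: N_ring = 32 + 2·15 = 62
Stage 1: 32(ω_s−ω_c) = −62(ω_r−ω_c),  ω_r=0, ω_s=1
Stage 1: 32(1−ω_c) = −62(0−ω_c)  ⇒  94ω_c = 32  ⇒  ω_c = 16/47
  ⇒ ω_c¹/ω_s¹ = 16/47
Stage 2: N_ring = 18 + 2·23 = 64
Stage 2: 18(ω_s−ω_c) = −64(ω_r−ω_c),  ω_s=0, ω_c=1
Stage 2: ω_r = 1 − (18/64)(0−1) = 41/32
  ⇒ ω_r²/ω_c² = 41/32
Coupling ω_c² = ω_c¹ ⇒ overall = 16/47 × 41/32 = 41/94

41/94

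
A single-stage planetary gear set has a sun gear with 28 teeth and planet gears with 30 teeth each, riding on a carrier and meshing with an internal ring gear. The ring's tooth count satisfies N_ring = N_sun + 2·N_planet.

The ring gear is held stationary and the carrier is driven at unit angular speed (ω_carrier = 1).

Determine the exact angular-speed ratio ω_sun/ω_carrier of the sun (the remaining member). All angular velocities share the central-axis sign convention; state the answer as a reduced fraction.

N_ring = 28 + 2·30 = 88
28(ω_s−ω_c) = −88(ω_r−ω_c),  ω_r=0, ω_c=1
ω_s = 1 − (88/28)(0−1) = 29/7
ω_s/ω_c = 29/7

29/7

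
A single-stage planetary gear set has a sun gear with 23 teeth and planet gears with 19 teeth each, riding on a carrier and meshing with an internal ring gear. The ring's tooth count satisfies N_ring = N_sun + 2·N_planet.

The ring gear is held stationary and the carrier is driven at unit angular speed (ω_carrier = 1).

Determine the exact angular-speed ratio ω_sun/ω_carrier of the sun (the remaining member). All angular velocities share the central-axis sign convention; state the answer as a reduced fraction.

84/23

N_ring = 23 + 2·19 = 61
23(ω_s−ω_c) = −61(ω_r−ω_c),  ω_r=0, ω_c=1
ω_s = 1 − (61/23)(0−1) = 84/23
ω_s/ω_c = 84/23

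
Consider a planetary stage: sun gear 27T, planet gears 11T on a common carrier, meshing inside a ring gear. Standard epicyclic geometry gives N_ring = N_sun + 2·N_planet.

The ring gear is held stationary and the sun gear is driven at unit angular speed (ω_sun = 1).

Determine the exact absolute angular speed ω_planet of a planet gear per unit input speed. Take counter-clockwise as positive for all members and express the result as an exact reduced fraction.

-27/22

N_ring = 27 + 2·11 = 49
27(ω_s−ω_c) = −49(ω_r−ω_c),  ω_r=0, ω_s=1
27(1−ω_c) = −49(0−ω_c)  ⇒  76ω_c = 27  ⇒  ω_c = 27/76
sun–planet: 27·(1−27/76) = −11·(ω_p−ω_c)  ⇒  ω_p−ω_c = −(27/11)·(49/76) = -1323/836
ω_p = 27/76 − 1323/836 = -27/22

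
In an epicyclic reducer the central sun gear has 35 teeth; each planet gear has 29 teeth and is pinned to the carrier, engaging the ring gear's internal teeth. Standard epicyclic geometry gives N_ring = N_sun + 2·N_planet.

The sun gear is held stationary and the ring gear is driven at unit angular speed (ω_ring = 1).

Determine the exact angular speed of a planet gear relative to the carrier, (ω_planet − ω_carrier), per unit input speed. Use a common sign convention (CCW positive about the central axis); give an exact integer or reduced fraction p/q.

N_ring = 35 + 2·29 = 93
35(ω_s−ω_c) = −93(ω_r−ω_c),  ω_s=0, ω_r=1
35(0−ω_c) = −93(1−ω_c)  ⇒  128ω_c = 93  ⇒  ω_c = 93/128
sun–planet: 35·(0−93/128) = −29·(ω_p−ω_c)  ⇒  ω_p−ω_c = −(35/29)·(-93/128) = 3255/3712

3255/3712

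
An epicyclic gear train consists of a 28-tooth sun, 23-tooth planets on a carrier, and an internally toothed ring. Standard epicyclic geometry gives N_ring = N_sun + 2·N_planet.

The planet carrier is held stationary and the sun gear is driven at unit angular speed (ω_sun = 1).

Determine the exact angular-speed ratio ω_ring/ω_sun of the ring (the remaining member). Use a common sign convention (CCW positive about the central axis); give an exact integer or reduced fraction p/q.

-14/37

N_ring = 28 + 2·23 = 74
28(ω_s−ω_c) = −74(ω_r−ω_c),  ω_c=0, ω_s=1
ω_r = 0 − (28/74)(1−0) = -14/37
ω_r/ω_s = -14/37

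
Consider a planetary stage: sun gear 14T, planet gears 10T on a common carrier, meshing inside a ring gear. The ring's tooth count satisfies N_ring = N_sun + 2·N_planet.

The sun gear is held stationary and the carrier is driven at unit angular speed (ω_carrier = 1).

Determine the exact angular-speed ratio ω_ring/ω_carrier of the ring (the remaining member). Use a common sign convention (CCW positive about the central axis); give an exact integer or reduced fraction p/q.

N_ring = 14 + 2·10 = 34
14(ω_s−ω_c) = −34(ω_r−ω_c),  ω_s=0, ω_c=1
ω_r = 1 − (14/34)(0−1) = 24/17
ω_r/ω_c = 24/17

24/17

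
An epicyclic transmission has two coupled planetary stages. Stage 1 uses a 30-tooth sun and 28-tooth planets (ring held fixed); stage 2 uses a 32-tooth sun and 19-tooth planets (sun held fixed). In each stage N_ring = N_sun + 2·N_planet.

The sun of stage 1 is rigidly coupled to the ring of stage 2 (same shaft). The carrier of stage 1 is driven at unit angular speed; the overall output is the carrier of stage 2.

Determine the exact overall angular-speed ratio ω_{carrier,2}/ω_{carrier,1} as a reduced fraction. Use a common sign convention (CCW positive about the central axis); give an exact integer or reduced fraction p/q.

406/153

Stage 1: N_ring = 30 + 2·28 = 86
Stage 1: 30(ω_s−ω_c) = −86(ω_r−ω_c),  ω_r=0, ω_c=1
Stage 1: ω_s = 1 − (86/30)(0−1) = 58/15
  ⇒ ω_s¹/ω_c¹ = 58/15
Stage 2: N_ring = 32 + 2·19 = 70
Stage 2: 32(ω_s−ω_c) = −70(ω_r−ω_c),  ω_s=0, ω_r=1
Stage 2: 32(0−ω_c) = −70(1−ω_c)  ⇒  102ω_c = 70  ⇒  ω_c = 35/51
  ⇒ ω_c²/ω_r² = 35/51
Coupling ω_r² = ω_s¹ ⇒ overall = 58/15 × 35/51 = 406/153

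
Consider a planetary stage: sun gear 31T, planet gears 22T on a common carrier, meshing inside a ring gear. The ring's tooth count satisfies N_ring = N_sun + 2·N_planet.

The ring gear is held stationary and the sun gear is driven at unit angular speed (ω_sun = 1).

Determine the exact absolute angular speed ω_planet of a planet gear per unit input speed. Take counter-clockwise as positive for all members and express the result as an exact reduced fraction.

N_ring = 31 + 2·22 = 75
31(ω_s−ω_c) = −75(ω_r−ω_c),  ω_r=0, ω_s=1
31(1−ω_c) = −75(0−ω_c)  ⇒  106ω_c = 31  ⇒  ω_c = 31/106
sun–planet: 31·(1−31/106) = −22·(ω_p−ω_c)  ⇒  ω_p−ω_c = −(31/22)·(75/106) = -2325/2332
ω_p = 31/106 − 2325/2332 = -31/44

-31/44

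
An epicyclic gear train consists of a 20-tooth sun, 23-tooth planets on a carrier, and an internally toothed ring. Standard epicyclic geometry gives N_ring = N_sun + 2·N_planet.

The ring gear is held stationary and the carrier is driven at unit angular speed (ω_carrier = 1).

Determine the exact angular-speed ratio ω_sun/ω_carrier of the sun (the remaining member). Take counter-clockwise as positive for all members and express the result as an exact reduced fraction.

43/10

N_ring = 20 + 2·23 = 66
20(ω_s−ω_c) = −66(ω_r−ω_c),  ω_r=0, ω_c=1
ω_s = 1 − (66/20)(0−1) = 43/10
ω_s/ω_c = 43/10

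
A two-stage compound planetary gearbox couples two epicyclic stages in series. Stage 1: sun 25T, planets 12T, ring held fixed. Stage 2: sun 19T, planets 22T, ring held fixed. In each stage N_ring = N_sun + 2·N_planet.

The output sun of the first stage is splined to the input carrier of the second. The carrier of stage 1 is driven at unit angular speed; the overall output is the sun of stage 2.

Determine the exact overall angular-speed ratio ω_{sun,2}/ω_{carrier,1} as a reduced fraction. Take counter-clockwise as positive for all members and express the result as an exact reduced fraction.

Stage 1: N_ring = 25 + 2·12 = 49
Stage 1: 25(ω_s−ω_c) = −49(ω_r−ω_c),  ω_r=0, ω_c=1
Stage 1: ω_s = 1 − (49/25)(0−1) = 74/25
  ⇒ ω_s¹/ω_c¹ = 74/25
Stage 2: N_ring = 19 + 2·22 = 63
Stage 2: 19(ω_s−ω_c) = −63(ω_r−ω_c),  ω_r=0, ω_c=1
Stage 2: ω_s = 1 − (63/19)(0−1) = 82/19
  ⇒ ω_s²/ω_c² = 82/19
Coupling ω_c² = ω_s¹ ⇒ overall = 74/25 × 82/19 = 6068/475

6068/475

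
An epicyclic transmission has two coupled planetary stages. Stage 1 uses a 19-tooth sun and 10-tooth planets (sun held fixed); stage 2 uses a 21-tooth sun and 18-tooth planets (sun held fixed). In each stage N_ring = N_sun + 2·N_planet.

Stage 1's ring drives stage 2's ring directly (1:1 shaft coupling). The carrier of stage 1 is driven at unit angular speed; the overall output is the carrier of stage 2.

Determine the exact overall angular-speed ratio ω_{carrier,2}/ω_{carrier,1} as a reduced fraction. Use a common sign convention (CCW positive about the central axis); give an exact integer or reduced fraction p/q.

551/507

Stage 1: N_ring = 19 + 2·10 = 39
Stage 1: 19(ω_s−ω_c) = −39(ω_r−ω_c),  ω_s=0, ω_c=1
Stage 1: ω_r = 1 − (19/39)(0−1) = 58/39
  ⇒ ω_r¹/ω_c¹ = 58/39
Stage 2: N_ring = 21 + 2·18 = 57
Stage 2: 21(ω_s−ω_c) = −57(ω_r−ω_c),  ω_s=0, ω_r=1
Stage 2: 21(0−ω_c) = −57(1−ω_c)  ⇒  78ω_c = 57  ⇒  ω_c = 19/26
  ⇒ ω_c²/ω_r² = 19/26
Coupling ω_r² = ω_r¹ ⇒ overall = 58/39 × 19/26 = 551/507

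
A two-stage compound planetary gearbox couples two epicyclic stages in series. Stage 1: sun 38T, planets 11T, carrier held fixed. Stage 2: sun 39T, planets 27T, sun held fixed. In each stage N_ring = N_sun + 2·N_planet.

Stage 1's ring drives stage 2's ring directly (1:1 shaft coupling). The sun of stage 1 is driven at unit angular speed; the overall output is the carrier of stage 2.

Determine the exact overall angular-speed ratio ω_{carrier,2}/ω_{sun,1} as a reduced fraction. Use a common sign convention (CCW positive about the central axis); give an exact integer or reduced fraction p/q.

-589/1320

Stage 1: N_ring = 38 + 2·11 = 60
Stage 1: 38(ω_s−ω_c) = −60(ω_r−ω_c),  ω_c=0, ω_s=1
Stage 1: ω_r = 0 − (38/60)(1−0) = -19/30
  ⇒ ω_r¹/ω_s¹ = -19/30
Stage 2: N_ring = 39 + 2·27 = 93
Stage 2: 39(ω_s−ω_c) = −93(ω_r−ω_c),  ω_s=0, ω_r=1
Stage 2: 39(0−ω_c) = −93(1−ω_c)  ⇒  132ω_c = 93  ⇒  ω_c = 31/44
  ⇒ ω_c²/ω_r² = 31/44
Coupling ω_r² = ω_r¹ ⇒ overall = -19/30 × 31/44 = -589/1320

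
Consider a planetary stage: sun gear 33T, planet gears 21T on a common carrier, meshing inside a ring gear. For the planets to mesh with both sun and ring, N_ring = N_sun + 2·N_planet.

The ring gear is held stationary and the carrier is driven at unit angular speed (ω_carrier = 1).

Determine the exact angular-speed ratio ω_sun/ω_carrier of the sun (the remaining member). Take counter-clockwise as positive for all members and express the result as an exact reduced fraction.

N_ring = 33 + 2·21 = 75
33(ω_s−ω_c) = −75(ω_r−ω_c),  ω_r=0, ω_c=1
ω_s = 1 − (75/33)(0−1) = 36/11
ω_s/ω_c = 36/11

36/11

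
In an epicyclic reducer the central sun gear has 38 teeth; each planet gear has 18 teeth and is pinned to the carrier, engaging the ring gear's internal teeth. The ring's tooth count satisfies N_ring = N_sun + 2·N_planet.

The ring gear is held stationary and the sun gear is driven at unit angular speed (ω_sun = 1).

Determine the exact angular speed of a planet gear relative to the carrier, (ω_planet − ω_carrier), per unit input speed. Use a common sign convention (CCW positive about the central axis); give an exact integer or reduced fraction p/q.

N_ring = 38 + 2·18 = 74
38(ω_s−ω_c) = −74(ω_r−ω_c),  ω_r=0, ω_s=1
38(1−ω_c) = −74(0−ω_c)  ⇒  112ω_c = 38  ⇒  ω_c = 19/56
sun–planet: 38·(1−19/56) = −18·(ω_p−ω_c)  ⇒  ω_p−ω_c = −(38/18)·(37/56) = -703/504

-703/504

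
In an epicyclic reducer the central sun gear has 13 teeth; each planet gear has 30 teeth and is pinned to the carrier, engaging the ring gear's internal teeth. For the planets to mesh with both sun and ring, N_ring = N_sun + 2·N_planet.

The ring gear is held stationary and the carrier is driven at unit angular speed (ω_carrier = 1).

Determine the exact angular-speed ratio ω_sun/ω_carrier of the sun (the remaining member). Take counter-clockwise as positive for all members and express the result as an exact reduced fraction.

86/13

N_ring = 13 + 2·30 = 73
13(ω_s−ω_c) = −73(ω_r−ω_c),  ω_r=0, ω_c=1
ω_s = 1 − (73/13)(0−1) = 86/13
ω_s/ω_c = 86/13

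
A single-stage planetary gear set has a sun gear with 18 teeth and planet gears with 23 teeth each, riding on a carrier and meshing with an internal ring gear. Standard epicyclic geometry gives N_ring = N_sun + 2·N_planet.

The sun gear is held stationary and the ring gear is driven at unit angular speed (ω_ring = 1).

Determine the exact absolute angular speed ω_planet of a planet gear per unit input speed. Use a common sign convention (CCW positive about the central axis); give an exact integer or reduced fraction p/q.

N_ring = 18 + 2·23 = 64
18(ω_s−ω_c) = −64(ω_r−ω_c),  ω_s=0, ω_r=1
18(0−ω_c) = −64(1−ω_c)  ⇒  82ω_c = 64  ⇒  ω_c = 32/41
sun–planet: 18·(0−32/41) = −23·(ω_p−ω_c)  ⇒  ω_p−ω_c = −(18/23)·(-32/41) = 576/943
ω_p = 32/41 + 576/943 = 32/23

32/23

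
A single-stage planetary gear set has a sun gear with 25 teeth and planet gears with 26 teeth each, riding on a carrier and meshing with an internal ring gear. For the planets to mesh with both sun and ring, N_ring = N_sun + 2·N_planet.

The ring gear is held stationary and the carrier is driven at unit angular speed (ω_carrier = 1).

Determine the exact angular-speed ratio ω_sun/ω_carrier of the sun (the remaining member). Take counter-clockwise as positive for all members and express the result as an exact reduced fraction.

102/25

N_ring = 25 + 2·26 = 77
25(ω_s−ω_c) = −77(ω_r−ω_c),  ω_r=0, ω_c=1
ω_s = 1 − (77/25)(0−1) = 102/25
ω_s/ω_c = 102/25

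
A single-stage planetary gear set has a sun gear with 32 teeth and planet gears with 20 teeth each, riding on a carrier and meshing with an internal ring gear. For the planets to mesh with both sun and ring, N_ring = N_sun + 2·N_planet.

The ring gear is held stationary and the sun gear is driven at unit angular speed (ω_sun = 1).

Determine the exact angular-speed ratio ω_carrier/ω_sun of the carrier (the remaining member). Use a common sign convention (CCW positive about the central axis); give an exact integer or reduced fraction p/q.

N_ring = 32 + 2·20 = 72
32(ω_s−ω_c) = −72(ω_r−ω_c),  ω_r=0, ω_s=1
32(1−ω_c) = −72(0−ω_c)  ⇒  104ω_c = 32  ⇒  ω_c = 4/13
ω_c/ω_s = 4/13

4/13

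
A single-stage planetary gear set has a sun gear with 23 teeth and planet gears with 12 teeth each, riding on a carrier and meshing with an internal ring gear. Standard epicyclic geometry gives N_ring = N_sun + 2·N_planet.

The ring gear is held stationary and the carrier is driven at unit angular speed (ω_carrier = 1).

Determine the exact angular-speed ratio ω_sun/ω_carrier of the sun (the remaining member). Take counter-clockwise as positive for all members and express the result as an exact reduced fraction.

N_ring = 23 + 2·12 = 47
23(ω_s−ω_c) = −47(ω_r−ω_c),  ω_r=0, ω_c=1
ω_s = 1 − (47/23)(0−1) = 70/23
ω_s/ω_c = 70/23

70/23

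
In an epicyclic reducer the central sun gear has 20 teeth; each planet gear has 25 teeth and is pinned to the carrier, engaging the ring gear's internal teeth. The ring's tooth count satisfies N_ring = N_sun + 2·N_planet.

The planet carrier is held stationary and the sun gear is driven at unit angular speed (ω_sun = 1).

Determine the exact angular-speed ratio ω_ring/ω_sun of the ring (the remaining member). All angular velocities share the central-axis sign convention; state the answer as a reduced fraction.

N_ring = 20 + 2·25 = 70
20(ω_s−ω_c) = −70(ω_r−ω_c),  ω_c=0, ω_s=1
ω_r = 0 − (20/70)(1−0) = -2/7
ω_r/ω_s = -2/7

-2/7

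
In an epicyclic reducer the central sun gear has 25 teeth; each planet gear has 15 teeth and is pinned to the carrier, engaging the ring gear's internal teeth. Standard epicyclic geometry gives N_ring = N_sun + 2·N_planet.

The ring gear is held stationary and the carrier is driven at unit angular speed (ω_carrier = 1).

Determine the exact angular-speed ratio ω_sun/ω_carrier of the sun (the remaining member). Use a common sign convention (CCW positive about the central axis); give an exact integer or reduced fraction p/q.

N_ring = 25 + 2·15 = 55
25(ω_s−ω_c) = −55(ω_r−ω_c),  ω_r=0, ω_c=1
ω_s = 1 − (55/25)(0−1) = 16/5
ω_s/ω_c = 16/5

16/5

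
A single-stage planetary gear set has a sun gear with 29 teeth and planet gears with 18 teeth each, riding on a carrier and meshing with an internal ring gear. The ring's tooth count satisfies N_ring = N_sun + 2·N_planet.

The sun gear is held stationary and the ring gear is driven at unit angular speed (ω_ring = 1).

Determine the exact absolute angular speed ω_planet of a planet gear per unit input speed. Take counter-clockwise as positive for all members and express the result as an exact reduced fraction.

65/36

N_ring = 29 + 2·18 = 65
29(ω_s−ω_c) = −65(ω_r−ω_c),  ω_s=0, ω_r=1
29(0−ω_c) = −65(1−ω_c)  ⇒  94ω_c = 65  ⇒  ω_c = 65/94
sun–planet: 29·(0−65/94) = −18·(ω_p−ω_c)  ⇒  ω_p−ω_c = −(29/18)·(-65/94) = 1885/1692
ω_p = 65/94 + 1885/1692 = 65/36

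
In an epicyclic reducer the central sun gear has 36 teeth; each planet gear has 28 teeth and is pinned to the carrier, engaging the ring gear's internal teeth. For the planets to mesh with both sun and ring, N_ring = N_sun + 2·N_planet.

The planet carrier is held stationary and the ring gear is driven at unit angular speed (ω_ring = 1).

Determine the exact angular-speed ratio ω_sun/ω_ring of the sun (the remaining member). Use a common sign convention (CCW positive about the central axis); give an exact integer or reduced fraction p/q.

-23/9

N_ring = 36 + 2·28 = 92
36(ω_s−ω_c) = −92(ω_r−ω_c),  ω_c=0, ω_r=1
ω_s = 0 − (92/36)(1−0) = -23/9
ω_s/ω_r = -23/9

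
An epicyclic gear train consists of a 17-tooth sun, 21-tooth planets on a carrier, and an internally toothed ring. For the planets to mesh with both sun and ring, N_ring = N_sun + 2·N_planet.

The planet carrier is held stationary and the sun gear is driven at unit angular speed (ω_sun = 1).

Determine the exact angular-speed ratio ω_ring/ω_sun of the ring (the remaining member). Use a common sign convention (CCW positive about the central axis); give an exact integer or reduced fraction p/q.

-17/59

N_ring = 17 + 2·21 = 59
17(ω_s−ω_c) = −59(ω_r−ω_c),  ω_c=0, ω_s=1
ω_r = 0 − (17/59)(1−0) = -17/59
ω_r/ω_s = -17/59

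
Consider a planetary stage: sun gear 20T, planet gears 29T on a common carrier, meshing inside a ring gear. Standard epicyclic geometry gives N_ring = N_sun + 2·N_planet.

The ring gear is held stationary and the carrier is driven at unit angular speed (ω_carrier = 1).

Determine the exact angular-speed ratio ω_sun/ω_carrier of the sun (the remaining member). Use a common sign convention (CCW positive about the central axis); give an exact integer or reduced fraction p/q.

49/10

N_ring = 20 + 2·29 = 78
20(ω_s−ω_c) = −78(ω_r−ω_c),  ω_r=0, ω_c=1
ω_s = 1 − (78/20)(0−1) = 49/10
ω_s/ω_c = 49/10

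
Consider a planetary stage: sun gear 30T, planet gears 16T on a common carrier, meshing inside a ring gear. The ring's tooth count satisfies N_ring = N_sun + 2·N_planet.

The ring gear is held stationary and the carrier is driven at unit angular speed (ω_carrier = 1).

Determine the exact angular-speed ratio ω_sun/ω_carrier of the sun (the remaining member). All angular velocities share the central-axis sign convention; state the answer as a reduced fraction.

N_ring = 30 + 2·16 = 62
30(ω_s−ω_c) = −62(ω_r−ω_c),  ω_r=0, ω_c=1
ω_s = 1 − (62/30)(0−1) = 46/15
ω_s/ω_c = 46/15

46/15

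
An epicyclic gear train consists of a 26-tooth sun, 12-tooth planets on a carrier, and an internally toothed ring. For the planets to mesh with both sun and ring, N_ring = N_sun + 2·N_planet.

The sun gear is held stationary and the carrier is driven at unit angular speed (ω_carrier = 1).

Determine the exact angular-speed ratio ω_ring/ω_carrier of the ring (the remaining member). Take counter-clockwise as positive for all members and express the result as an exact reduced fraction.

N_ring = 26 + 2·12 = 50
26(ω_s−ω_c) = −50(ω_r−ω_c),  ω_s=0, ω_c=1
ω_r = 1 − (26/50)(0−1) = 38/25
ω_r/ω_c = 38/25

38/25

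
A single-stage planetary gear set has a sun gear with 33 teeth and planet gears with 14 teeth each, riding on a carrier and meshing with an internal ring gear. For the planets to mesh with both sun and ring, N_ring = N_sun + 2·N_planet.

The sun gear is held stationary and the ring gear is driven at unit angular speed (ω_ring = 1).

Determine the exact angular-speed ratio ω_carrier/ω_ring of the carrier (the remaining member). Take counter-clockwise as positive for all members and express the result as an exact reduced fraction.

N_ring = 33 + 2·14 = 61
33(ω_s−ω_c) = −61(ω_r−ω_c),  ω_s=0, ω_r=1
33(0−ω_c) = −61(1−ω_c)  ⇒  94ω_c = 61  ⇒  ω_c = 61/94
ω_c/ω_r = 61/94

61/94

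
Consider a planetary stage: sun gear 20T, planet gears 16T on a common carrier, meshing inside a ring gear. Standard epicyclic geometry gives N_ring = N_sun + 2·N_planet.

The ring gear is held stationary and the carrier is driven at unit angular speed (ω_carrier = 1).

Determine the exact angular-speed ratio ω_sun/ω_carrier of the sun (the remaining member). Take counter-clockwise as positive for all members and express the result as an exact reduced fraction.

N_ring = 20 + 2·16 = 52
20(ω_s−ω_c) = −52(ω_r−ω_c),  ω_r=0, ω_c=1
ω_s = 1 − (52/20)(0−1) = 18/5
ω_s/ω_c = 18/5

18/5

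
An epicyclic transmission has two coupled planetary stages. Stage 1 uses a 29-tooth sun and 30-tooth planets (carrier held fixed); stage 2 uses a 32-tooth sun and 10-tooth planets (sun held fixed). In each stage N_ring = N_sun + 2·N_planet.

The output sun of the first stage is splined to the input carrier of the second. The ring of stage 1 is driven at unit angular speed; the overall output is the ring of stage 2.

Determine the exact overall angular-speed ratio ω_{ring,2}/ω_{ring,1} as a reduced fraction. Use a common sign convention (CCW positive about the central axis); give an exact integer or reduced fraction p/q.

-1869/377

Stage 1: N_ring = 29 + 2·30 = 89
Stage 1: 29(ω_s−ω_c) = −89(ω_r−ω_c),  ω_c=0, ω_r=1
Stage 1: ω_s = 0 − (89/29)(1−0) = -89/29
  ⇒ ω_s¹/ω_r¹ = -89/29
Stage 2: N_ring = 32 + 2·10 = 52
Stage 2: 32(ω_s−ω_c) = −52(ω_r−ω_c),  ω_s=0, ω_c=1
Stage 2: ω_r = 1 − (32/52)(0−1) = 21/13
  ⇒ ω_r²/ω_c² = 21/13
Coupling ω_c² = ω_s¹ ⇒ overall = -89/29 × 21/13 = -1869/377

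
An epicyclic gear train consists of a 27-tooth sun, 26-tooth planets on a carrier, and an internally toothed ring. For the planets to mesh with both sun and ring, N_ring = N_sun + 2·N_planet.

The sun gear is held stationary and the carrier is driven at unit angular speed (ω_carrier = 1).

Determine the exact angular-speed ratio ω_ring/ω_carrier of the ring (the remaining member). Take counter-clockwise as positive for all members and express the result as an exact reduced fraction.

N_ring = 27 + 2·26 = 79
27(ω_s−ω_c) = −79(ω_r−ω_c),  ω_s=0, ω_c=1
ω_r = 1 − (27/79)(0−1) = 106/79
ω_r/ω_c = 106/79

106/79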